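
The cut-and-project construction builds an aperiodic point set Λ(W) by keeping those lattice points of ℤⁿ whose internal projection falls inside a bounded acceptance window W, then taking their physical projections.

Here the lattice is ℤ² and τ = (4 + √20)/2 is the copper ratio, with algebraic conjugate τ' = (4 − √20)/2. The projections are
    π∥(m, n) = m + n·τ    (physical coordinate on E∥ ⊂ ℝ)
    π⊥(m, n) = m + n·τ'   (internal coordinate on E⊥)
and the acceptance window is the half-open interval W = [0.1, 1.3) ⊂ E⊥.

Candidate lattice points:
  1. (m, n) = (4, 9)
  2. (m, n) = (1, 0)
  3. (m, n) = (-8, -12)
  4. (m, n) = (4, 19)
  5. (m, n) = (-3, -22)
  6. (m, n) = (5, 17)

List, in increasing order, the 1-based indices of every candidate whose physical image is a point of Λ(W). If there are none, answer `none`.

2, 6

Compute τ' = (4−√20)/2 = -0.23607, so π⊥(m,n) = m -0.23607·n.
#1 (4,9): internal coord 4 + (9)·τ' = +1.87539; +1.87539 ∉ [0.1, 1.3) → out
#2 (1,0): internal coord 1 + (0)·τ' = +1.00000; +1.00000 ∈ [0.1, 1.3) → IN Λ
#3 (-8,-12): internal coord -8 + (-12)·τ' = -5.16718; -5.16718 ∉ [0.1, 1.3) → out
#4 (4,19): internal coord 4 + (19)·τ' = -0.48529; -0.48529 ∉ [0.1, 1.3) → out
#5 (-3,-22): internal coord -3 + (-22)·τ' = +2.19350; +2.19350 ∉ [0.1, 1.3) → out
#6 (5,17): internal coord 5 + (17)·τ' = +0.98684; +0.98684 ∈ [0.1, 1.3) → IN Λ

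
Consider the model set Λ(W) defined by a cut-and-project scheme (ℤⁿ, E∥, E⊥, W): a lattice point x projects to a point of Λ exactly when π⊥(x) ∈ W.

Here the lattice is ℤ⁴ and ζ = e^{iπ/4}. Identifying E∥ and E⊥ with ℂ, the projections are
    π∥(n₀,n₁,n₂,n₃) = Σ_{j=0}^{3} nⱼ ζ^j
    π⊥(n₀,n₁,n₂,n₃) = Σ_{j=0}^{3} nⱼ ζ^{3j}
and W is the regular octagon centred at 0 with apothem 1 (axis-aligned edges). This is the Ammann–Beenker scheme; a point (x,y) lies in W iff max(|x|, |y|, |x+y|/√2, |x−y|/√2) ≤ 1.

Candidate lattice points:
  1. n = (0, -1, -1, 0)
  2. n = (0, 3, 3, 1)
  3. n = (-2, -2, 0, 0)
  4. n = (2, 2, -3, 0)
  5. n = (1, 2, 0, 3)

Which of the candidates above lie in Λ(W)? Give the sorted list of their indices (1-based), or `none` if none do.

1

Internal map: ζ^{3j} for j=0..3 gives (1,0), (−√2/2,√2/2), (0,−1), (√2/2,√2/2).
#1 (0, -1, -1, 0): internal (0.7071, 0.2929); octagon support 0.7071 vs apothem 1 → ∈ W
#2 (0, 3, 3, 1): internal (-1.4142, -0.1716); octagon support 1.4142 vs apothem 1 → ∉ W
#3 (-2, -2, 0, 0): internal (-0.5858, -1.4142); octagon support 1.4142 vs apothem 1 → ∉ W
#4 (2, 2, -3, 0): internal (0.5858, 4.4142); octagon support 4.4142 vs apothem 1 → ∉ W
#5 (1, 2, 0, 3): internal (1.7071, 3.5355); octagon support 3.7071 vs apothem 1 → ∉ W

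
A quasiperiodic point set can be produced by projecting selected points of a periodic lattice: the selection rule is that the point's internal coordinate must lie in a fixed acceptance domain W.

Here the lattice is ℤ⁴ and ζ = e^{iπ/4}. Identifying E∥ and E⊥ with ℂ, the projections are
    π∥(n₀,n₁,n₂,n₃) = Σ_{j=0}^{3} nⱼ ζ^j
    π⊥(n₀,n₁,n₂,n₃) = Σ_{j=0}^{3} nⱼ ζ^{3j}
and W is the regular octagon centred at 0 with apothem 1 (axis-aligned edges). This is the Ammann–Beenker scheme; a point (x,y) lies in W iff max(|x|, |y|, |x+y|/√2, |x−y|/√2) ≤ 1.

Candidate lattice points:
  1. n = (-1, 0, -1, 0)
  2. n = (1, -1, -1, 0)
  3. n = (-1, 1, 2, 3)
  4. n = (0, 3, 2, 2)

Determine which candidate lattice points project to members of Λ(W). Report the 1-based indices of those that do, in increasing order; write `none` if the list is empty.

3

Internal map: ζ^{3j} for j=0..3 gives (1,0), (−√2/2,√2/2), (0,−1), (√2/2,√2/2).
candidate 1: n = (-1, 0, -1, 0) → π⊥ ≈ (-1.0000, +1.0000); max(|x|,|y|,|x±y|/√2) = 1.4142 > 1 ⇒ ∉ W
candidate 2: n = (1, -1, -1, 0) → π⊥ ≈ (+1.7071, +0.2929); max(|x|,|y|,|x±y|/√2) = 1.7071 > 1 ⇒ ∉ W
candidate 3: n = (-1, 1, 2, 3) → π⊥ ≈ (+0.4142, +0.8284); max(|x|,|y|,|x±y|/√2) = 0.8787 ≤ 1 ⇒ ∈ W
candidate 4: n = (0, 3, 2, 2) → π⊥ ≈ (-0.7071, +1.5355); max(|x|,|y|,|x±y|/√2) = 1.5858 > 1 ⇒ ∉ W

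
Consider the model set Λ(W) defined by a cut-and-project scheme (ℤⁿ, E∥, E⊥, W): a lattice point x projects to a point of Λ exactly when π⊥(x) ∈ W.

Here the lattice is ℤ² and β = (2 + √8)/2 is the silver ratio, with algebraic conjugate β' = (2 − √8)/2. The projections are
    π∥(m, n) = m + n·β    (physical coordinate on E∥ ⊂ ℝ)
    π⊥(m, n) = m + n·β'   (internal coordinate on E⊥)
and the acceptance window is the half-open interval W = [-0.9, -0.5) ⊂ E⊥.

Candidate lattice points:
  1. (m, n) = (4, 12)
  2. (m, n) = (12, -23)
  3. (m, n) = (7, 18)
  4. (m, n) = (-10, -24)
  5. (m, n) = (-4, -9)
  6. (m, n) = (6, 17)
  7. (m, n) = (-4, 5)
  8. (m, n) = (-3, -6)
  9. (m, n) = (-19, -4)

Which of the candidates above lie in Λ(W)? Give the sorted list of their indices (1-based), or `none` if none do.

Numerically β ≈ 2.41421 and β' = −1/β ≈ -0.41421.
[1] lift (4,12): star map gives -0.97056; window check -0.9 ≤ -0.97056 < -0.5 is false → out
[2] lift (12,-23): star map gives 21.52691; window check -0.9 ≤ 21.52691 < -0.5 is false → out
[3] lift (7,18): star map gives -0.45584; window check -0.9 ≤ -0.45584 < -0.5 is false → out
[4] lift (-10,-24): star map gives -0.05887; window check -0.9 ≤ -0.05887 < -0.5 is false → out
[5] lift (-4,-9): star map gives -0.27208; window check -0.9 ≤ -0.27208 < -0.5 is false → out
[6] lift (6,17): star map gives -1.04163; window check -0.9 ≤ -1.04163 < -0.5 is false → out
[7] lift (-4,5): star map gives -6.07107; window check -0.9 ≤ -6.07107 < -0.5 is false → out
[8] lift (-3,-6): star map gives -0.51472; window check -0.9 ≤ -0.51472 < -0.5 is true → IN Λ
[9] lift (-19,-4): star map gives -17.34315; window check -0.9 ≤ -17.34315 < -0.5 is false → out

8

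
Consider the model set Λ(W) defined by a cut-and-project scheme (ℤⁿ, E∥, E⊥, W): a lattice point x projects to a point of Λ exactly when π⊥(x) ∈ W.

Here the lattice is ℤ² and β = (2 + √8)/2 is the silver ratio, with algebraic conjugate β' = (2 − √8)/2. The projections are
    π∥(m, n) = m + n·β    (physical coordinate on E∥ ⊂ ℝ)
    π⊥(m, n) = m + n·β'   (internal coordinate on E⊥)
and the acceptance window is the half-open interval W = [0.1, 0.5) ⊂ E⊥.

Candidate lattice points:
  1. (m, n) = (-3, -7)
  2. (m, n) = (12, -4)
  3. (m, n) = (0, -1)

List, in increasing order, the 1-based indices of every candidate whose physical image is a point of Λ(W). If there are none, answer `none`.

Compute β' = (2−√8)/2 = -0.414214, so π⊥(m,n) = m -0.414214·n.
candidate 1: (m,n)=(-3,-7) → π∥ = -3-7·β ≈ -19.899495, π⊥ = -3-7·β' ≈ -0.100505 ∉ [0.1, 0.5) ⇒ out
candidate 2: (m,n)=(12,-4) → π∥ = 12-4·β ≈ 2.343146, π⊥ = 12-4·β' ≈ 13.656854 ∉ [0.1, 0.5) ⇒ out
candidate 3: (m,n)=(0,-1) → π∥ = 0-1·β ≈ -2.414214, π⊥ = 0-1·β' ≈ 0.414214 ∈ [0.1, 0.5) ⇒ IN Λ

3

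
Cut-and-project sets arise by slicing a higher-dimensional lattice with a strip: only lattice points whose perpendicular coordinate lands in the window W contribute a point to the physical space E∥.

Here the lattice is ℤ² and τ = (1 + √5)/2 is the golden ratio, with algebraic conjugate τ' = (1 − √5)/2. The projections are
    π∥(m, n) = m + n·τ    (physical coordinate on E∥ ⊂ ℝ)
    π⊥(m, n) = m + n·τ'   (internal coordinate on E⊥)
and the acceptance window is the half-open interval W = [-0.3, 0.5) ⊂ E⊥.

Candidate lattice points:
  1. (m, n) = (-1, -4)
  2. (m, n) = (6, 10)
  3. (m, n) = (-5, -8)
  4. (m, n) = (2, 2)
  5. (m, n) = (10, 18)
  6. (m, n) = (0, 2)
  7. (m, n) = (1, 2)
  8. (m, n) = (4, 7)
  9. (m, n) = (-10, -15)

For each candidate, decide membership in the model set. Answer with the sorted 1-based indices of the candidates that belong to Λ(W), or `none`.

Numerically τ ≈ 1.618034 and τ' = −1/τ ≈ -0.618034.
[1] lift (-1,-4): star map gives 1.472136; window check -0.3 ≤ 1.472136 < 0.5 is false → out
[2] lift (6,10): star map gives -0.180340; window check -0.3 ≤ -0.180340 < 0.5 is true → IN Λ
[3] lift (-5,-8): star map gives -0.055728; window check -0.3 ≤ -0.055728 < 0.5 is true → IN Λ
[4] lift (2,2): star map gives 0.763932; window check -0.3 ≤ 0.763932 < 0.5 is false → out
[5] lift (10,18): star map gives -1.124612; window check -0.3 ≤ -1.124612 < 0.5 is false → out
[6] lift (0,2): star map gives -1.236068; window check -0.3 ≤ -1.236068 < 0.5 is false → out
[7] lift (1,2): star map gives -0.236068; window check -0.3 ≤ -0.236068 < 0.5 is true → IN Λ
[8] lift (4,7): star map gives -0.326238; window check -0.3 ≤ -0.326238 < 0.5 is false → out
[9] lift (-10,-15): star map gives -0.729490; window check -0.3 ≤ -0.729490 < 0.5 is false → out

2, 3, 7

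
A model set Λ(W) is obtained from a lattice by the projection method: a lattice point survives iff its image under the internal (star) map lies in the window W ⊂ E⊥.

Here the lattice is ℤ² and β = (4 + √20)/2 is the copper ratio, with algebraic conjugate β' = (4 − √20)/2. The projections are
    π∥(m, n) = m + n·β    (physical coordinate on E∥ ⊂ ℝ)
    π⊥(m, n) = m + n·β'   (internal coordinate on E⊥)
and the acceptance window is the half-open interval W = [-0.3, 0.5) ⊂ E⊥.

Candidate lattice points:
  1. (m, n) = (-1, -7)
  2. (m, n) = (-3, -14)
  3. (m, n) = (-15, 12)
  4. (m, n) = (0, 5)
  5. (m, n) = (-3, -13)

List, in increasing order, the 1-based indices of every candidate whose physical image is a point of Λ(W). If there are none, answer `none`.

β' = (4−√20)/2 ≈ -0.2361.
#1 (-1,-7): internal coord -1 + (-7)·β' = +0.6525; +0.6525 ∉ [-0.3, 0.5) → out
#2 (-3,-14): internal coord -3 + (-14)·β' = +0.3050; +0.3050 ∈ [-0.3, 0.5) → IN Λ
#3 (-15,12): internal coord -15 + (12)·β' = -17.8328; -17.8328 ∉ [-0.3, 0.5) → out
#4 (0,5): internal coord 0 + (5)·β' = -1.1803; -1.1803 ∉ [-0.3, 0.5) → out
#5 (-3,-13): internal coord -3 + (-13)·β' = +0.0689; +0.0689 ∈ [-0.3, 0.5) → IN Λ

2, 5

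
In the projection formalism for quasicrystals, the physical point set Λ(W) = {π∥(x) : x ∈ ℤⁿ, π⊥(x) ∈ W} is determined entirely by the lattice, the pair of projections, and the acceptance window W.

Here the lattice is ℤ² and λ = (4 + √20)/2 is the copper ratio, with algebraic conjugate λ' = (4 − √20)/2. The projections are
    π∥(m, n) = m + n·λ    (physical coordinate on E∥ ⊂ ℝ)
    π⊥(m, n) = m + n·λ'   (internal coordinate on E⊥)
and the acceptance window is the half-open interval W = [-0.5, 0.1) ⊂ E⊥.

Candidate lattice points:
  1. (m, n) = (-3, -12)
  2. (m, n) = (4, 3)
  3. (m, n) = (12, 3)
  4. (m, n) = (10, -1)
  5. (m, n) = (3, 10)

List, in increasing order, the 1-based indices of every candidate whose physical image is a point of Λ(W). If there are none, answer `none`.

1

λ' = (4−√20)/2 ≈ -0.23607.
candidate 1: (m,n)=(-3,-12) → π∥ = -3-12·λ ≈ -53.83282, π⊥ = -3-12·λ' ≈ -0.16718 ∈ [-0.5, 0.1) ⇒ IN Λ
candidate 2: (m,n)=(4,3) → π∥ = 4+3·λ ≈ 16.70820, π⊥ = 4+3·λ' ≈ 3.29180 ∉ [-0.5, 0.1) ⇒ out
candidate 3: (m,n)=(12,3) → π∥ = 12+3·λ ≈ 24.70820, π⊥ = 12+3·λ' ≈ 11.29180 ∉ [-0.5, 0.1) ⇒ out
candidate 4: (m,n)=(10,-1) → π∥ = 10-1·λ ≈ 5.76393, π⊥ = 10-1·λ' ≈ 10.23607 ∉ [-0.5, 0.1) ⇒ out
candidate 5: (m,n)=(3,10) → π∥ = 3+10·λ ≈ 45.36068, π⊥ = 3+10·λ' ≈ 0.63932 ∉ [-0.5, 0.1) ⇒ out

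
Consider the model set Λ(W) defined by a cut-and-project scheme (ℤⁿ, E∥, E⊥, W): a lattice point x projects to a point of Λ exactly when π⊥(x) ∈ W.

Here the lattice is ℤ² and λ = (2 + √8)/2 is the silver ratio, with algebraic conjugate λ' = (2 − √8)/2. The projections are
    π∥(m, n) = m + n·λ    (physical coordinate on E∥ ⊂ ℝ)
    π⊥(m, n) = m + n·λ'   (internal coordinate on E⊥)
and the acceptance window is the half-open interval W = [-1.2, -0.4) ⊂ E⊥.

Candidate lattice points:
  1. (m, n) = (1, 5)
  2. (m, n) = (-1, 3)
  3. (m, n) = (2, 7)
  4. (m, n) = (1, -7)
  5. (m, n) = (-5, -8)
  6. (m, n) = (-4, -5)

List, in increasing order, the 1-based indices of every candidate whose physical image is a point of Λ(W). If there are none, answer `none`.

Compute λ' = (2−√8)/2 = -0.414214, so π⊥(m,n) = m -0.414214·n.
candidate 1: (m,n)=(1,5) → π∥ = 1+5·λ ≈ 13.071068, π⊥ = 1+5·λ' ≈ -1.071068 ∈ [-1.2, -0.4) ⇒ IN Λ
candidate 2: (m,n)=(-1,3) → π∥ = -1+3·λ ≈ 6.242641, π⊥ = -1+3·λ' ≈ -2.242641 ∉ [-1.2, -0.4) ⇒ out
candidate 3: (m,n)=(2,7) → π∥ = 2+7·λ ≈ 18.899495, π⊥ = 2+7·λ' ≈ -0.899495 ∈ [-1.2, -0.4) ⇒ IN Λ
candidate 4: (m,n)=(1,-7) → π∥ = 1-7·λ ≈ -15.899495, π⊥ = 1-7·λ' ≈ 3.899495 ∉ [-1.2, -0.4) ⇒ out
candidate 5: (m,n)=(-5,-8) → π∥ = -5-8·λ ≈ -24.313708, π⊥ = -5-8·λ' ≈ -1.686292 ∉ [-1.2, -0.4) ⇒ out
candidate 6: (m,n)=(-4,-5) → π∥ = -4-5·λ ≈ -16.071068, π⊥ = -4-5·λ' ≈ -1.928932 ∉ [-1.2, -0.4) ⇒ out

1, 3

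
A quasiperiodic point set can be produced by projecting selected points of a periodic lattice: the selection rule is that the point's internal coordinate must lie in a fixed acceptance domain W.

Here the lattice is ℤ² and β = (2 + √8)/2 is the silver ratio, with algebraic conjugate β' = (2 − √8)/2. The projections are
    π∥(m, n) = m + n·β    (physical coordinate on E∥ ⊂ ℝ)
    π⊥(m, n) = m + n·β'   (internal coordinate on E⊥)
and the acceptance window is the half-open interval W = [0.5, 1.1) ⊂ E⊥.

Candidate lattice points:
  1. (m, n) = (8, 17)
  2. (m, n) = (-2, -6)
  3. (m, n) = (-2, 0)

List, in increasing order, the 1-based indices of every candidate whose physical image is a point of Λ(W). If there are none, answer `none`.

1

Numerically β ≈ 2.41421 and β' = −1/β ≈ -0.41421.
#1 (8,17): internal coord 8 + (17)·β' = +0.95837; +0.95837 ∈ [0.5, 1.1) → IN Λ
#2 (-2,-6): internal coord -2 + (-6)·β' = +0.48528; +0.48528 ∉ [0.5, 1.1) → out
#3 (-2,0): internal coord -2 + (0)·β' = -2.00000; -2.00000 ∉ [0.5, 1.1) → out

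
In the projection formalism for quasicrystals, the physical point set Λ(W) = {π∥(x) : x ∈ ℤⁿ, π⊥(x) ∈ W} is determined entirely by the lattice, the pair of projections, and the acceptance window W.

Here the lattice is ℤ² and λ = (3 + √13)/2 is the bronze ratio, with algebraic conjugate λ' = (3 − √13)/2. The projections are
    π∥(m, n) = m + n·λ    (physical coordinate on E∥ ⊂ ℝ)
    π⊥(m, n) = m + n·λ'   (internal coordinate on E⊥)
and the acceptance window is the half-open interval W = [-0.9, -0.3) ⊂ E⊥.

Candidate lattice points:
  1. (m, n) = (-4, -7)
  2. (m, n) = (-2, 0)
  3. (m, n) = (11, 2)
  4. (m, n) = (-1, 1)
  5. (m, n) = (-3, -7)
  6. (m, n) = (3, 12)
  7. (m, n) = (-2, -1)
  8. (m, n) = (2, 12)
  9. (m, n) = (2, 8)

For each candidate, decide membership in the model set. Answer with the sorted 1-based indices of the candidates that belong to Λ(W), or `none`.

λ' = (3−√13)/2 ≈ -0.3028.
[1] lift (-4,-7): star map gives -1.8806; window check -0.9 ≤ -1.8806 < -0.3 is false → out
[2] lift (-2,0): star map gives -2.0000; window check -0.9 ≤ -2.0000 < -0.3 is false → out
[3] lift (11,2): star map gives 10.3944; window check -0.9 ≤ 10.3944 < -0.3 is false → out
[4] lift (-1,1): star map gives -1.3028; window check -0.9 ≤ -1.3028 < -0.3 is false → out
[5] lift (-3,-7): star map gives -0.8806; window check -0.9 ≤ -0.8806 < -0.3 is true → IN Λ
[6] lift (3,12): star map gives -0.6333; window check -0.9 ≤ -0.6333 < -0.3 is true → IN Λ
[7] lift (-2,-1): star map gives -1.6972; window check -0.9 ≤ -1.6972 < -0.3 is false → out
[8] lift (2,12): star map gives -1.6333; window check -0.9 ≤ -1.6333 < -0.3 is false → out
[9] lift (2,8): star map gives -0.4222; window check -0.9 ≤ -0.4222 < -0.3 is true → IN Λ

5, 6, 9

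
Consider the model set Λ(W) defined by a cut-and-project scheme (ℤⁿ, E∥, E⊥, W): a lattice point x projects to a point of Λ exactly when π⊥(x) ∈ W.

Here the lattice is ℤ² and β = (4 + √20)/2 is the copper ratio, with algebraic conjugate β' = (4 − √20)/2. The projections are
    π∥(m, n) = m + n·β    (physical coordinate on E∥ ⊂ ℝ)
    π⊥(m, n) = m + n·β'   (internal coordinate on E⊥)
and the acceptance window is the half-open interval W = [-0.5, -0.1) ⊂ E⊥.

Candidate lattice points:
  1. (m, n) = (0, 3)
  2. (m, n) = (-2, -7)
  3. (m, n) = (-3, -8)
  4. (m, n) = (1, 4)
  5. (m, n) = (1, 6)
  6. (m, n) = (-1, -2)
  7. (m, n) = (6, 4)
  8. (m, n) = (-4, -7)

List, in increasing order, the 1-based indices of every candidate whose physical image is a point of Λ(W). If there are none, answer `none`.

2, 5

Compute β' = (4−√20)/2 = -0.236068, so π⊥(m,n) = m -0.236068·n.
#1 (0,3): internal coord 0 + (3)·β' = -0.708204; -0.708204 ∉ [-0.5, -0.1) → out
#2 (-2,-7): internal coord -2 + (-7)·β' = -0.347524; -0.347524 ∈ [-0.5, -0.1) → IN Λ
#3 (-3,-8): internal coord -3 + (-8)·β' = -1.111456; -1.111456 ∉ [-0.5, -0.1) → out
#4 (1,4): internal coord 1 + (4)·β' = +0.055728; +0.055728 ∉ [-0.5, -0.1) → out
#5 (1,6): internal coord 1 + (6)·β' = -0.416408; -0.416408 ∈ [-0.5, -0.1) → IN Λ
#6 (-1,-2): internal coord -1 + (-2)·β' = -0.527864; -0.527864 ∉ [-0.5, -0.1) → out
#7 (6,4): internal coord 6 + (4)·β' = +5.055728; +5.055728 ∉ [-0.5, -0.1) → out
#8 (-4,-7): internal coord -4 + (-7)·β' = -2.347524; -2.347524 ∉ [-0.5, -0.1) → out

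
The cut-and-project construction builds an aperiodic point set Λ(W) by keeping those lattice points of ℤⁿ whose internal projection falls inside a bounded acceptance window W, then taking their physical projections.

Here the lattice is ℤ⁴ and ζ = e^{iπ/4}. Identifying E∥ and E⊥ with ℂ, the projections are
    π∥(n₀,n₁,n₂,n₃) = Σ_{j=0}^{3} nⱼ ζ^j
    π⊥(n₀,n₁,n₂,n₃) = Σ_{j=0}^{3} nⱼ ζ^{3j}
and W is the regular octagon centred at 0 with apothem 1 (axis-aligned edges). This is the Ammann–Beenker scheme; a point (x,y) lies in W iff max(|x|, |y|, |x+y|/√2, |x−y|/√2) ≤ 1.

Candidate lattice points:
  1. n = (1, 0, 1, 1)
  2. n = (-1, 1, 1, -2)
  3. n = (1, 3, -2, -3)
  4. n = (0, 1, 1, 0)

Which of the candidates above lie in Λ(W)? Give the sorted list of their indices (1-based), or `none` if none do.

With ζ = e^{iπ/4} the internal vectors are ζ^0,ζ^3,ζ^6,ζ^9.
candidate 1: n = (1, 0, 1, 1) → π⊥ ≈ (+1.7071, -0.2929); max(|x|,|y|,|x±y|/√2) = 1.7071 > 1 ⇒ ∉ W
candidate 2: n = (-1, 1, 1, -2) → π⊥ ≈ (-3.1213, -1.7071); max(|x|,|y|,|x±y|/√2) = 3.4142 > 1 ⇒ ∉ W
candidate 3: n = (1, 3, -2, -3) → π⊥ ≈ (-3.2426, +2.0000); max(|x|,|y|,|x±y|/√2) = 3.7071 > 1 ⇒ ∉ W
candidate 4: n = (0, 1, 1, 0) → π⊥ ≈ (-0.7071, -0.2929); max(|x|,|y|,|x±y|/√2) = 0.7071 ≤ 1 ⇒ ∈ W

4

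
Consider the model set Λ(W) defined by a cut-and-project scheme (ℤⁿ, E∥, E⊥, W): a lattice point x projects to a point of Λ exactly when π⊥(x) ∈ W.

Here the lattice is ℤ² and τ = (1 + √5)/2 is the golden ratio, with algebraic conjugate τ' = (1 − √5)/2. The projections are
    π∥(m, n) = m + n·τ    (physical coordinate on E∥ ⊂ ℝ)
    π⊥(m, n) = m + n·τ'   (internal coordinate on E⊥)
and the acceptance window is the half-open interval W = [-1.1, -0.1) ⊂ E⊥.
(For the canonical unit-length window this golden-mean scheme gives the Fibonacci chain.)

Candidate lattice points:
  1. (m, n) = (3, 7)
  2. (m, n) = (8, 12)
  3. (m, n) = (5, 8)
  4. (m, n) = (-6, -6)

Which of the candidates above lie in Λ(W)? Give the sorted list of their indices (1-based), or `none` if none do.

τ' = (1−√5)/2 ≈ -0.618034.
candidate 1: (m,n)=(3,7) → π∥ = 3+7·τ ≈ 14.326238, π⊥ = 3+7·τ' ≈ -1.326238 ∉ [-1.1, -0.1) ⇒ out
candidate 2: (m,n)=(8,12) → π∥ = 8+12·τ ≈ 27.416408, π⊥ = 8+12·τ' ≈ 0.583592 ∉ [-1.1, -0.1) ⇒ out
candidate 3: (m,n)=(5,8) → π∥ = 5+8·τ ≈ 17.944272, π⊥ = 5+8·τ' ≈ 0.055728 ∉ [-1.1, -0.1) ⇒ out
candidate 4: (m,n)=(-6,-6) → π∥ = -6-6·τ ≈ -15.708204, π⊥ = -6-6·τ' ≈ -2.291796 ∉ [-1.1, -0.1) ⇒ out

none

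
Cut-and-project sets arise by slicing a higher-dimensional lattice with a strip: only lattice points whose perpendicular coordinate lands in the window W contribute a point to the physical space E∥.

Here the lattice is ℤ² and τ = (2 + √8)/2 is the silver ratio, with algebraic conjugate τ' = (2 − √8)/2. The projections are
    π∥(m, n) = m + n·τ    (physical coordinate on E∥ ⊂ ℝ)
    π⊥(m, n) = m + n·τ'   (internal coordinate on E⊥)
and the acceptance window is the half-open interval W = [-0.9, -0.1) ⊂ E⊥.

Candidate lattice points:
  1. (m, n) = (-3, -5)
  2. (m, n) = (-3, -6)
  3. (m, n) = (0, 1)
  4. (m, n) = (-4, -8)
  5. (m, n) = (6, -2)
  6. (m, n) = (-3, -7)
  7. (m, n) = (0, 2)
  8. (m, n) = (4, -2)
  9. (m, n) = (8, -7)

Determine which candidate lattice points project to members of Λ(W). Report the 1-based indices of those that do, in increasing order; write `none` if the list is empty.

τ' = (2−√8)/2 ≈ -0.41421.
#1 (-3,-5): internal coord -3 + (-5)·τ' = -0.92893; -0.92893 ∉ [-0.9, -0.1) → out
#2 (-3,-6): internal coord -3 + (-6)·τ' = -0.51472; -0.51472 ∈ [-0.9, -0.1) → IN Λ
#3 (0,1): internal coord 0 + (1)·τ' = -0.41421; -0.41421 ∈ [-0.9, -0.1) → IN Λ
#4 (-4,-8): internal coord -4 + (-8)·τ' = -0.68629; -0.68629 ∈ [-0.9, -0.1) → IN Λ
#5 (6,-2): internal coord 6 + (-2)·τ' = +6.82843; +6.82843 ∉ [-0.9, -0.1) → out
#6 (-3,-7): internal coord -3 + (-7)·τ' = -0.10051; -0.10051 ∈ [-0.9, -0.1) → IN Λ
#7 (0,2): internal coord 0 + (2)·τ' = -0.82843; -0.82843 ∈ [-0.9, -0.1) → IN Λ
#8 (4,-2): internal coord 4 + (-2)·τ' = +4.82843; +4.82843 ∉ [-0.9, -0.1) → out
#9 (8,-7): internal coord 8 + (-7)·τ' = +10.89949; +10.89949 ∉ [-0.9, -0.1) → out

2, 3, 4, 6, 7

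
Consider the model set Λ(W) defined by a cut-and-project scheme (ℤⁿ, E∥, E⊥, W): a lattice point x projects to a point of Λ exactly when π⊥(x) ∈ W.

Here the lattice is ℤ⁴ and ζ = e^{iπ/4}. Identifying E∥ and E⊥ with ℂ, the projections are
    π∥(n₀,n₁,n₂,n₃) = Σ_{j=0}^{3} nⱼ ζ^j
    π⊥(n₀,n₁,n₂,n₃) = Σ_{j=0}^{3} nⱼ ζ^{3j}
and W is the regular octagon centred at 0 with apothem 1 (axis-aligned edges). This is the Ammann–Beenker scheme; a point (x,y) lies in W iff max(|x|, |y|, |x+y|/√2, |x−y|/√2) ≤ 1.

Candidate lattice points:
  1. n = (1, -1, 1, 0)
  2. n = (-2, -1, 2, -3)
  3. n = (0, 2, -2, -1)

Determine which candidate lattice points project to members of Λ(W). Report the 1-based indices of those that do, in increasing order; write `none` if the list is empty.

none

Internal map: ζ^{3j} for j=0..3 gives (1,0), (−√2/2,√2/2), (0,−1), (√2/2,√2/2).
candidate 1: n = (1, -1, 1, 0) → π⊥ ≈ (+1.70711, -1.70711); max(|x|,|y|,|x±y|/√2) = 2.41421 > 1 ⇒ ∉ W
candidate 2: n = (-2, -1, 2, -3) → π⊥ ≈ (-3.41421, -4.82843); max(|x|,|y|,|x±y|/√2) = 5.82843 > 1 ⇒ ∉ W
candidate 3: n = (0, 2, -2, -1) → π⊥ ≈ (-2.12132, +2.70711); max(|x|,|y|,|x±y|/√2) = 3.41421 > 1 ⇒ ∉ W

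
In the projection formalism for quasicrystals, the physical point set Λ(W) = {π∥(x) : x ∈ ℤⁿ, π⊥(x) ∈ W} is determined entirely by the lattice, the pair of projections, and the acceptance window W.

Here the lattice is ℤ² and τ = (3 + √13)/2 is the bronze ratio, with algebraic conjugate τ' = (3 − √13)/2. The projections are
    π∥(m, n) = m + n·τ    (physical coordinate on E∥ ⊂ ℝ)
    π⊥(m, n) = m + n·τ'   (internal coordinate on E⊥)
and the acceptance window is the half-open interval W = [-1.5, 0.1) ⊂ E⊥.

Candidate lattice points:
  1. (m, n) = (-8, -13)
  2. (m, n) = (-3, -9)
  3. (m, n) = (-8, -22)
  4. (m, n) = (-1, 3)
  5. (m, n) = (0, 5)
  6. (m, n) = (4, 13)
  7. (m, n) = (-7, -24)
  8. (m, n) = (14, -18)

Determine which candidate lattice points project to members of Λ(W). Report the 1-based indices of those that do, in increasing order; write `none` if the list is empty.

Numerically τ ≈ 3.302776 and τ' = −1/τ ≈ -0.302776.
#1 (-8,-13): internal coord -8 + (-13)·τ' = -4.063917; -4.063917 ∉ [-1.5, 0.1) → out
#2 (-3,-9): internal coord -3 + (-9)·τ' = -0.275019; -0.275019 ∈ [-1.5, 0.1) → IN Λ
#3 (-8,-22): internal coord -8 + (-22)·τ' = -1.338936; -1.338936 ∈ [-1.5, 0.1) → IN Λ
#4 (-1,3): internal coord -1 + (3)·τ' = -1.908327; -1.908327 ∉ [-1.5, 0.1) → out
#5 (0,5): internal coord 0 + (5)·τ' = -1.513878; -1.513878 ∉ [-1.5, 0.1) → out
#6 (4,13): internal coord 4 + (13)·τ' = +0.063917; +0.063917 ∈ [-1.5, 0.1) → IN Λ
#7 (-7,-24): internal coord -7 + (-24)·τ' = +0.266615; +0.266615 ∉ [-1.5, 0.1) → out
#8 (14,-18): internal coord 14 + (-18)·τ' = +19.449961; +19.449961 ∉ [-1.5, 0.1) → out

2, 3, 6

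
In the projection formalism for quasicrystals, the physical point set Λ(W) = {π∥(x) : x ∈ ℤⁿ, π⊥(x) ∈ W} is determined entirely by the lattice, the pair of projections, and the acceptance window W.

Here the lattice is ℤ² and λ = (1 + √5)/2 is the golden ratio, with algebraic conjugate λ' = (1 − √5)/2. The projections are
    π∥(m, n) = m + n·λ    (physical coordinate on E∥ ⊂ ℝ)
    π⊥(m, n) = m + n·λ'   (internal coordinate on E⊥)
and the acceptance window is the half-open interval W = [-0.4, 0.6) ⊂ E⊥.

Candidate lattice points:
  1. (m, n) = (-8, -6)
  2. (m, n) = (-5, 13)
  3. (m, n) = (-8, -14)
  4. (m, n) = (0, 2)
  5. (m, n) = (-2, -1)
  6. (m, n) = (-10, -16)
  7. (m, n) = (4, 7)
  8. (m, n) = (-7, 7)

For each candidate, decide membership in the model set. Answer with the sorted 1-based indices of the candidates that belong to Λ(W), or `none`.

6, 7

λ' = (1−√5)/2 ≈ -0.618034.
candidate 1: (m,n)=(-8,-6) → π∥ = -8-6·λ ≈ -17.708204, π⊥ = -8-6·λ' ≈ -4.291796 ∉ [-0.4, 0.6) ⇒ out
candidate 2: (m,n)=(-5,13) → π∥ = -5+13·λ ≈ 16.034442, π⊥ = -5+13·λ' ≈ -13.034442 ∉ [-0.4, 0.6) ⇒ out
candidate 3: (m,n)=(-8,-14) → π∥ = -8-14·λ ≈ -30.652476, π⊥ = -8-14·λ' ≈ 0.652476 ∉ [-0.4, 0.6) ⇒ out
candidate 4: (m,n)=(0,2) → π∥ = 0+2·λ ≈ 3.236068, π⊥ = 0+2·λ' ≈ -1.236068 ∉ [-0.4, 0.6) ⇒ out
candidate 5: (m,n)=(-2,-1) → π∥ = -2-1·λ ≈ -3.618034, π⊥ = -2-1·λ' ≈ -1.381966 ∉ [-0.4, 0.6) ⇒ out
candidate 6: (m,n)=(-10,-16) → π∥ = -10-16·λ ≈ -35.888544, π⊥ = -10-16·λ' ≈ -0.111456 ∈ [-0.4, 0.6) ⇒ IN Λ
candidate 7: (m,n)=(4,7) → π∥ = 4+7·λ ≈ 15.326238, π⊥ = 4+7·λ' ≈ -0.326238 ∈ [-0.4, 0.6) ⇒ IN Λ
candidate 8: (m,n)=(-7,7) → π∥ = -7+7·λ ≈ 4.326238, π⊥ = -7+7·λ' ≈ -11.326238 ∉ [-0.4, 0.6) ⇒ out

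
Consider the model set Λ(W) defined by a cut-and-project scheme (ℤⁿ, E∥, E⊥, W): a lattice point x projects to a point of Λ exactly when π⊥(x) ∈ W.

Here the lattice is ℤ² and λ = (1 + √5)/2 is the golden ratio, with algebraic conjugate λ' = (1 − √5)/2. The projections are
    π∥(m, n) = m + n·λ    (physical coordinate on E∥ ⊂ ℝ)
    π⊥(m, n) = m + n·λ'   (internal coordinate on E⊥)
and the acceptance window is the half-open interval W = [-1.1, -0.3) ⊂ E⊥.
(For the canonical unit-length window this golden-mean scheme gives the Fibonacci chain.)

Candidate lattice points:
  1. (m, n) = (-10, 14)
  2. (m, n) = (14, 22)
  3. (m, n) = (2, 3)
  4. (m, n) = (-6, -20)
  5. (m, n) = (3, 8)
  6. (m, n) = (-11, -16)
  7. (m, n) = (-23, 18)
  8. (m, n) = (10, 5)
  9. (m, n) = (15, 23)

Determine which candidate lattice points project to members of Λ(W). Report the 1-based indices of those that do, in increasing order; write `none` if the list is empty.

none

Numerically λ ≈ 1.618034 and λ' = −1/λ ≈ -0.618034.
candidate 1: (m,n)=(-10,14) → π∥ = -10+14·λ ≈ 12.652476, π⊥ = -10+14·λ' ≈ -18.652476 ∉ [-1.1, -0.3) ⇒ out
candidate 2: (m,n)=(14,22) → π∥ = 14+22·λ ≈ 49.596748, π⊥ = 14+22·λ' ≈ 0.403252 ∉ [-1.1, -0.3) ⇒ out
candidate 3: (m,n)=(2,3) → π∥ = 2+3·λ ≈ 6.854102, π⊥ = 2+3·λ' ≈ 0.145898 ∉ [-1.1, -0.3) ⇒ out
candidate 4: (m,n)=(-6,-20) → π∥ = -6-20·λ ≈ -38.360680, π⊥ = -6-20·λ' ≈ 6.360680 ∉ [-1.1, -0.3) ⇒ out
candidate 5: (m,n)=(3,8) → π∥ = 3+8·λ ≈ 15.944272, π⊥ = 3+8·λ' ≈ -1.944272 ∉ [-1.1, -0.3) ⇒ out
candidate 6: (m,n)=(-11,-16) → π∥ = -11-16·λ ≈ -36.888544, π⊥ = -11-16·λ' ≈ -1.111456 ∉ [-1.1, -0.3) ⇒ out
candidate 7: (m,n)=(-23,18) → π∥ = -23+18·λ ≈ 6.124612, π⊥ = -23+18·λ' ≈ -34.124612 ∉ [-1.1, -0.3) ⇒ out
candidate 8: (m,n)=(10,5) → π∥ = 10+5·λ ≈ 18.090170, π⊥ = 10+5·λ' ≈ 6.909830 ∉ [-1.1, -0.3) ⇒ out
candidate 9: (m,n)=(15,23) → π∥ = 15+23·λ ≈ 52.214782, π⊥ = 15+23·λ' ≈ 0.785218 ∉ [-1.1, -0.3) ⇒ out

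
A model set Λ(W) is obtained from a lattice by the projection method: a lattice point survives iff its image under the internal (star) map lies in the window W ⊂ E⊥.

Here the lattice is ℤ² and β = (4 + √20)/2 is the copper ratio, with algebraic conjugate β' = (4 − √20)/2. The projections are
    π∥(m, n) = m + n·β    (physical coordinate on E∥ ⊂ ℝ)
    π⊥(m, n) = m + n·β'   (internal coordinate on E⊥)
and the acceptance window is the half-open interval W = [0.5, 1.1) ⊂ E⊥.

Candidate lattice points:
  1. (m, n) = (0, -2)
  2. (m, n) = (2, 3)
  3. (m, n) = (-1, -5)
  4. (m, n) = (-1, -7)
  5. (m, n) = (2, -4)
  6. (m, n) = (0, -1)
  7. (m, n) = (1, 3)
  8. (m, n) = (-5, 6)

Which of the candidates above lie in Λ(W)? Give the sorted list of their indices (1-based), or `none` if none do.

4

Numerically β ≈ 4.23607 and β' = −1/β ≈ -0.23607.
#1 (0,-2): internal coord 0 + (-2)·β' = +0.47214; +0.47214 ∉ [0.5, 1.1) → out
#2 (2,3): internal coord 2 + (3)·β' = +1.29180; +1.29180 ∉ [0.5, 1.1) → out
#3 (-1,-5): internal coord -1 + (-5)·β' = +0.18034; +0.18034 ∉ [0.5, 1.1) → out
#4 (-1,-7): internal coord -1 + (-7)·β' = +0.65248; +0.65248 ∈ [0.5, 1.1) → IN Λ
#5 (2,-4): internal coord 2 + (-4)·β' = +2.94427; +2.94427 ∉ [0.5, 1.1) → out
#6 (0,-1): internal coord 0 + (-1)·β' = +0.23607; +0.23607 ∉ [0.5, 1.1) → out
#7 (1,3): internal coord 1 + (3)·β' = +0.29180; +0.29180 ∉ [0.5, 1.1) → out
#8 (-5,6): internal coord -5 + (6)·β' = -6.41641; -6.41641 ∉ [0.5, 1.1) → out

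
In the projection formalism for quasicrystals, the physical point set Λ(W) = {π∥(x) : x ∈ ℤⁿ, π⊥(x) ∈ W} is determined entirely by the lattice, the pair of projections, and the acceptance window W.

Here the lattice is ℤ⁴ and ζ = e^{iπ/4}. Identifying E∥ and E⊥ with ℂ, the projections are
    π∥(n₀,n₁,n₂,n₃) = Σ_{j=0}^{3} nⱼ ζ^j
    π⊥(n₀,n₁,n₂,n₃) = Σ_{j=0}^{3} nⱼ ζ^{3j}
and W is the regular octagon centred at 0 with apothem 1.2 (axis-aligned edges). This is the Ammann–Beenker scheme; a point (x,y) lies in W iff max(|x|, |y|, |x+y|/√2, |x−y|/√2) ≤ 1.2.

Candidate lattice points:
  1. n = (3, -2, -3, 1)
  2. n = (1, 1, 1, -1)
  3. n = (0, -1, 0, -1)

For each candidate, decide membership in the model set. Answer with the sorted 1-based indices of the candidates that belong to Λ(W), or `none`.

π⊥(n) = n₀ + n₁ζ³ + n₂ζ⁶ + n₃ζ⁹ where ζ = e^{iπ/4}.
#1 (3, -2, -3, 1): internal (5.1213, 2.2929); octagon support 5.2426 vs apothem 1.2 → ∉ W
#2 (1, 1, 1, -1): internal (-0.4142, -1.0000); octagon support 1.0000 vs apothem 1.2 → ∈ W
#3 (0, -1, 0, -1): internal (0.0000, -1.4142); octagon support 1.4142 vs apothem 1.2 → ∉ W

2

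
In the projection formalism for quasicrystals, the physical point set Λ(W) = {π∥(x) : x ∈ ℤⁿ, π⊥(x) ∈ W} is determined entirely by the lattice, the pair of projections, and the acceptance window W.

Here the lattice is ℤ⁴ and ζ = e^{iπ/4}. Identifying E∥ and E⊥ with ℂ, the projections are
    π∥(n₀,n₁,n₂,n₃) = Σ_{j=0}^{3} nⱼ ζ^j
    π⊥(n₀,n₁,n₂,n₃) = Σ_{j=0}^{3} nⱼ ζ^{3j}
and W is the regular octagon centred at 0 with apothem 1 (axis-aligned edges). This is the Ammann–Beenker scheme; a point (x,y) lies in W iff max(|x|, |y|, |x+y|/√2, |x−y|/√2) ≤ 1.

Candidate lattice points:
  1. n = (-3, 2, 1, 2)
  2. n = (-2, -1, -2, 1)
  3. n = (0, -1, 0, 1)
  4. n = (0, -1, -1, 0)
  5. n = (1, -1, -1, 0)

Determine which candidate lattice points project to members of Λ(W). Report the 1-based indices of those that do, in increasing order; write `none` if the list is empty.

Internal map: ζ^{3j} for j=0..3 gives (1,0), (−√2/2,√2/2), (0,−1), (√2/2,√2/2).
#1 (-3, 2, 1, 2): internal (-3.000000, 1.828427); octagon support 3.414214 vs apothem 1 → ∉ W
#2 (-2, -1, -2, 1): internal (-0.585786, 2.000000); octagon support 2.000000 vs apothem 1 → ∉ W
#3 (0, -1, 0, 1): internal (1.414214, 0.000000); octagon support 1.414214 vs apothem 1 → ∉ W
#4 (0, -1, -1, 0): internal (0.707107, 0.292893); octagon support 0.707107 vs apothem 1 → ∈ W
#5 (1, -1, -1, 0): internal (1.707107, 0.292893); octagon support 1.707107 vs apothem 1 → ∉ W

4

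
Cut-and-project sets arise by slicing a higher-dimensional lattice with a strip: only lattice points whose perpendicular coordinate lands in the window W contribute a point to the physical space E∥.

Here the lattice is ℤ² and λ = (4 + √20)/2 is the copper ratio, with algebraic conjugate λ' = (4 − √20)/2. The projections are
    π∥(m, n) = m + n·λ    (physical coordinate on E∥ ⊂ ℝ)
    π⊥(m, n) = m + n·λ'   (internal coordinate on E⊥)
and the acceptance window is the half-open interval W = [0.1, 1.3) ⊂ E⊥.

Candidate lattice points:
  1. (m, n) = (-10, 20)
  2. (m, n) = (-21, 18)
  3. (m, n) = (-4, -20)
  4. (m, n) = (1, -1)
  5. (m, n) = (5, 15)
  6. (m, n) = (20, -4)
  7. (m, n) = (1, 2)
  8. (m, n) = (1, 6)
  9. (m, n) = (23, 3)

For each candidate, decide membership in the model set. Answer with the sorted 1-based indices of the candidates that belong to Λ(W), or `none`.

λ' = (4−√20)/2 ≈ -0.236068.
#1 (-10,20): internal coord -10 + (20)·λ' = -14.721360; -14.721360 ∉ [0.1, 1.3) → out
#2 (-21,18): internal coord -21 + (18)·λ' = -25.249224; -25.249224 ∉ [0.1, 1.3) → out
#3 (-4,-20): internal coord -4 + (-20)·λ' = +0.721360; +0.721360 ∈ [0.1, 1.3) → IN Λ
#4 (1,-1): internal coord 1 + (-1)·λ' = +1.236068; +1.236068 ∈ [0.1, 1.3) → IN Λ
#5 (5,15): internal coord 5 + (15)·λ' = +1.458980; +1.458980 ∉ [0.1, 1.3) → out
#6 (20,-4): internal coord 20 + (-4)·λ' = +20.944272; +20.944272 ∉ [0.1, 1.3) → out
#7 (1,2): internal coord 1 + (2)·λ' = +0.527864; +0.527864 ∈ [0.1, 1.3) → IN Λ
#8 (1,6): internal coord 1 + (6)·λ' = -0.416408; -0.416408 ∉ [0.1, 1.3) → out
#9 (23,3): internal coord 23 + (3)·λ' = +22.291796; +22.291796 ∉ [0.1, 1.3) → out

3, 4, 7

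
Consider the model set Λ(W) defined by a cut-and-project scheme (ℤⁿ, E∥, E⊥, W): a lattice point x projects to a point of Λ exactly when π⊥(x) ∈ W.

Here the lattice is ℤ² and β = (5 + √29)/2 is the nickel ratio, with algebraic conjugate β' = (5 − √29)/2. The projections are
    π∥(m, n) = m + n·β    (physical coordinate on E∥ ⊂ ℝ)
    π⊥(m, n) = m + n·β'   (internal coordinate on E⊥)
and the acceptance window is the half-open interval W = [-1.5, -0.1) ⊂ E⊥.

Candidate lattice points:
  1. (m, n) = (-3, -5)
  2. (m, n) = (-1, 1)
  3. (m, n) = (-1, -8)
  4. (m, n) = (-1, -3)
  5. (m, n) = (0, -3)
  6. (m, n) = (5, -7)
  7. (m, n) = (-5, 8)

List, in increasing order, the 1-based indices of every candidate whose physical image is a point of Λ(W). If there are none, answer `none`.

Numerically β ≈ 5.1926 and β' = −1/β ≈ -0.1926.
#1 (-3,-5): internal coord -3 + (-5)·β' = -2.0371; -2.0371 ∉ [-1.5, -0.1) → out
#2 (-1,1): internal coord -1 + (1)·β' = -1.1926; -1.1926 ∈ [-1.5, -0.1) → IN Λ
#3 (-1,-8): internal coord -1 + (-8)·β' = +0.5407; +0.5407 ∉ [-1.5, -0.1) → out
#4 (-1,-3): internal coord -1 + (-3)·β' = -0.4223; -0.4223 ∈ [-1.5, -0.1) → IN Λ
#5 (0,-3): internal coord 0 + (-3)·β' = +0.5777; +0.5777 ∉ [-1.5, -0.1) → out
#6 (5,-7): internal coord 5 + (-7)·β' = +6.3481; +6.3481 ∉ [-1.5, -0.1) → out
#7 (-5,8): internal coord -5 + (8)·β' = -6.5407; -6.5407 ∉ [-1.5, -0.1) → out

2, 4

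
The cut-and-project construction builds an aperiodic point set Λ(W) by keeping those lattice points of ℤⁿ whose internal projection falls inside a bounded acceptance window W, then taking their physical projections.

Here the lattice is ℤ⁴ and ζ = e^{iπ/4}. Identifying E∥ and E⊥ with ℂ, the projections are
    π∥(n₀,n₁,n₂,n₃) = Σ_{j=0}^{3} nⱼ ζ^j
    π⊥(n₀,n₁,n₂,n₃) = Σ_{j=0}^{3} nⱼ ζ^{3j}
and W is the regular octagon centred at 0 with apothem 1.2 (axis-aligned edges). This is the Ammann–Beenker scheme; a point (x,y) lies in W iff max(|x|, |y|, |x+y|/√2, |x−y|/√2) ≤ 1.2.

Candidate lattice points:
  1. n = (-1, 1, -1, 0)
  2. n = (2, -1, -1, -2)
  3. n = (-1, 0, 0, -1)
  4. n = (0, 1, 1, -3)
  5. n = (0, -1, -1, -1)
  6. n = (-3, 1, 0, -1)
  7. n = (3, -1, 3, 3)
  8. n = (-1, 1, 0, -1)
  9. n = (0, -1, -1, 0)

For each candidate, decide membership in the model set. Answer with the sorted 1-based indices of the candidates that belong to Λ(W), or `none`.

5, 9

With ζ = e^{iπ/4} the internal vectors are ζ^0,ζ^3,ζ^6,ζ^9.
#1 (-1, 1, -1, 0): internal (-1.70711, 1.70711); octagon support 2.41421 vs apothem 1.2 → ∉ W
#2 (2, -1, -1, -2): internal (1.29289, -1.12132); octagon support 1.70711 vs apothem 1.2 → ∉ W
#3 (-1, 0, 0, -1): internal (-1.70711, -0.70711); octagon support 1.70711 vs apothem 1.2 → ∉ W
#4 (0, 1, 1, -3): internal (-2.82843, -2.41421); octagon support 3.70711 vs apothem 1.2 → ∉ W
#5 (0, -1, -1, -1): internal (0.00000, -0.41421); octagon support 0.41421 vs apothem 1.2 → ∈ W
#6 (-3, 1, 0, -1): internal (-4.41421, 0.00000); octagon support 4.41421 vs apothem 1.2 → ∉ W
#7 (3, -1, 3, 3): internal (5.82843, -1.58579); octagon support 5.82843 vs apothem 1.2 → ∉ W
#8 (-1, 1, 0, -1): internal (-2.41421, 0.00000); octagon support 2.41421 vs apothem 1.2 → ∉ W
#9 (0, -1, -1, 0): internal (0.70711, 0.29289); octagon support 0.70711 vs apothem 1.2 → ∈ W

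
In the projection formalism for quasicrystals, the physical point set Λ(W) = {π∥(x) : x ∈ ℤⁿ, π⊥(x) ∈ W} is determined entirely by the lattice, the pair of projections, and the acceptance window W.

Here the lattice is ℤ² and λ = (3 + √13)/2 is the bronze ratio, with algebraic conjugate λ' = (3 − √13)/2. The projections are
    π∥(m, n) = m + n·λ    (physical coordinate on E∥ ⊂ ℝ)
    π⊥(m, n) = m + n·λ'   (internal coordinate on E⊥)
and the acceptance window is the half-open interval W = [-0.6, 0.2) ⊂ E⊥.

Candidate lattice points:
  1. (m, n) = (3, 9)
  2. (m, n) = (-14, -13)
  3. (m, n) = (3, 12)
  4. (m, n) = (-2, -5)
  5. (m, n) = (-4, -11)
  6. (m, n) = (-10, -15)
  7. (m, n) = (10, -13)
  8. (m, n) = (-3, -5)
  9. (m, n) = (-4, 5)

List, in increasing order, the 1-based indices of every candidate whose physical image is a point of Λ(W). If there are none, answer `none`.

Compute λ' = (3−√13)/2 = -0.30278, so π⊥(m,n) = m -0.30278·n.
#1 (3,9): internal coord 3 + (9)·λ' = +0.27502; +0.27502 ∉ [-0.6, 0.2) → out
#2 (-14,-13): internal coord -14 + (-13)·λ' = -10.06392; -10.06392 ∉ [-0.6, 0.2) → out
#3 (3,12): internal coord 3 + (12)·λ' = -0.63331; -0.63331 ∉ [-0.6, 0.2) → out
#4 (-2,-5): internal coord -2 + (-5)·λ' = -0.48612; -0.48612 ∈ [-0.6, 0.2) → IN Λ
#5 (-4,-11): internal coord -4 + (-11)·λ' = -0.66947; -0.66947 ∉ [-0.6, 0.2) → out
#6 (-10,-15): internal coord -10 + (-15)·λ' = -5.45837; -5.45837 ∉ [-0.6, 0.2) → out
#7 (10,-13): internal coord 10 + (-13)·λ' = +13.93608; +13.93608 ∉ [-0.6, 0.2) → out
#8 (-3,-5): internal coord -3 + (-5)·λ' = -1.48612; -1.48612 ∉ [-0.6, 0.2) → out
#9 (-4,5): internal coord -4 + (5)·λ' = -5.51388; -5.51388 ∉ [-0.6, 0.2) → out

4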